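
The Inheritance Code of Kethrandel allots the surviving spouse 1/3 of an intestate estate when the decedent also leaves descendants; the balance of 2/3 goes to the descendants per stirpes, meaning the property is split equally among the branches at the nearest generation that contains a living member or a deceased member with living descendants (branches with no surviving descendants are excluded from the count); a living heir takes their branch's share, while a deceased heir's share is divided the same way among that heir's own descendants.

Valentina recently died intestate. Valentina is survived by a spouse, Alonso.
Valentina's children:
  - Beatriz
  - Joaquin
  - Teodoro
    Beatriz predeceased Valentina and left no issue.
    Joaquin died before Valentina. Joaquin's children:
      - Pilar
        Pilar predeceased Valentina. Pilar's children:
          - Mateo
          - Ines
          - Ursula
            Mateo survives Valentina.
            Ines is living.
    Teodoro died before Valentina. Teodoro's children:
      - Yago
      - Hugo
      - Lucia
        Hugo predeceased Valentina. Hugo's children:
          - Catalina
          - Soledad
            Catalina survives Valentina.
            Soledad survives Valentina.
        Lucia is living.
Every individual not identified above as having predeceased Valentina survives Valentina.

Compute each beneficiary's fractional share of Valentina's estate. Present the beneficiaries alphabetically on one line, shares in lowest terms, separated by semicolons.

Alonso 1/3; Catalina 1/18; Ines 1/9; Lucia 1/9; Mateo 1/9; Soledad 1/18; Ursula 1/9; Yago 1/9

Alonso, as surviving spouse, takes 1/3.
The remaining 2/3 passes to Valentina's descendants per stirpes.
Beatriz left no surviving issue, so that branch lapses and is disregarded.
The 2/3 is divided into 2 equal shares of 1/3 among Joaquin, Teodoro.
Joaquin predeceased; the 1/3 allotted to Joaquin's branch passes to Joaquin's issue by representation.
Pilar's line is the sole branch at this level, so the full 1/3 passes to Pilar's issue by representation.
The 1/3 is divided into 3 equal shares of 1/9 among Mateo, Ines, Ursula.
Mateo is living and takes 1/9.
Ines is living and takes 1/9.
Ursula is living and takes 1/9.
Teodoro predeceased; the 1/3 allotted to Teodoro's branch passes to Teodoro's issue by representation.
The 1/3 is divided into 3 equal shares of 1/9 among Yago, Hugo, Lucia.
Yago is living and takes 1/9.
Hugo predeceased; the 1/9 allotted to Hugo's branch passes to Hugo's issue by representation.
The 1/9 is divided into 2 equal shares of 1/18 among Catalina, Soledad.
Catalina is living and takes 1/18.
Soledad is living and takes 1/18.
Lucia is living and takes 1/9.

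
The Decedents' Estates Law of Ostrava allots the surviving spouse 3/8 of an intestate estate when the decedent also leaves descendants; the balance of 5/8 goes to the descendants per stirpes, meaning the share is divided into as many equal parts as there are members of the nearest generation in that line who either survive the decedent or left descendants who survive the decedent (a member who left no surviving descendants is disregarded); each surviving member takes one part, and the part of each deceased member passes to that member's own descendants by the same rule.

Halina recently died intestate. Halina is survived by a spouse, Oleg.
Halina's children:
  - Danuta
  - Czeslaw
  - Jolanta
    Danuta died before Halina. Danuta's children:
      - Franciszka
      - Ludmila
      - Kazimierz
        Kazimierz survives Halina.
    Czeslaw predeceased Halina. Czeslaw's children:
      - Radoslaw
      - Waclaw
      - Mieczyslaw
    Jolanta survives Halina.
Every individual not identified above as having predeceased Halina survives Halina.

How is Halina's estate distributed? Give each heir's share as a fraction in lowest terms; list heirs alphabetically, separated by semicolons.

Oleg, as surviving spouse, takes 3/8.
The remaining 5/8 passes to Halina's descendants per stirpes.
The 5/8 is divided into 3 equal shares of 5/24 among Danuta, Czeslaw, Jolanta.
Danuta predeceased; the 5/24 allotted to Danuta's branch passes to Danuta's issue by representation.
The 5/24 is divided into 3 equal shares of 5/72 among Franciszka, Ludmila, Kazimierz.
Franciszka is living and takes 5/72.
Ludmila is living and takes 5/72.
Kazimierz is living and takes 5/72.
Czeslaw predeceased; the 5/24 allotted to Czeslaw's branch passes to Czeslaw's issue by representation.
The 5/24 is divided into 3 equal shares of 5/72 among Radoslaw, Waclaw, Mieczyslaw.
Radoslaw is living and takes 5/72.
Waclaw is living and takes 5/72.
Mieczyslaw is living and takes 5/72.
Jolanta is living and takes 5/24.

Franciszka 5/72; Jolanta 5/24; Kazimierz 5/72; Ludmila 5/72; Mieczyslaw 5/72; Oleg 3/8; Radoslaw 5/72; Waclaw 5/72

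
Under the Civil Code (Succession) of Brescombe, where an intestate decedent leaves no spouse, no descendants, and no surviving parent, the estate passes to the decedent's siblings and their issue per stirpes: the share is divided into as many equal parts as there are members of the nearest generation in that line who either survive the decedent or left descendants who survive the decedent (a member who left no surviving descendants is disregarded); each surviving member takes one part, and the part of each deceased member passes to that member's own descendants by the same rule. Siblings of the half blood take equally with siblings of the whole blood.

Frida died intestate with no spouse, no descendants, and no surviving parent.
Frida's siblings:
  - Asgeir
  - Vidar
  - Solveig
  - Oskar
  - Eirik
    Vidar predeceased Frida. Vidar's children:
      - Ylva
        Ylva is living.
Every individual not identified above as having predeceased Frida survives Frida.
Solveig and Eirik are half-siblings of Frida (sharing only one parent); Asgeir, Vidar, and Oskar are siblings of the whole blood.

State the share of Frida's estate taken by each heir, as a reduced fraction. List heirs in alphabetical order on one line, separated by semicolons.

Asgeir 1/5; Eirik 1/5; Oskar 1/5; Solveig 1/5; Ylva 1/5

No spouse, descendants, or parent survives, so the estate passes to Frida's siblings per stirpes.
Half-blood and whole-blood siblings take equally under the stated rule.
The estate is divided into 5 equal shares of 1/5 among Asgeir, Vidar, Solveig, Oskar, Eirik.
Asgeir is living and takes 1/5.
Vidar predeceased; the 1/5 allotted to Vidar's branch passes to Vidar's issue by representation.
Ylva is the sole taker at this level and receives the full 1/5.
Solveig is living and takes 1/5.
Oskar is living and takes 1/5.
Eirik is living and takes 1/5.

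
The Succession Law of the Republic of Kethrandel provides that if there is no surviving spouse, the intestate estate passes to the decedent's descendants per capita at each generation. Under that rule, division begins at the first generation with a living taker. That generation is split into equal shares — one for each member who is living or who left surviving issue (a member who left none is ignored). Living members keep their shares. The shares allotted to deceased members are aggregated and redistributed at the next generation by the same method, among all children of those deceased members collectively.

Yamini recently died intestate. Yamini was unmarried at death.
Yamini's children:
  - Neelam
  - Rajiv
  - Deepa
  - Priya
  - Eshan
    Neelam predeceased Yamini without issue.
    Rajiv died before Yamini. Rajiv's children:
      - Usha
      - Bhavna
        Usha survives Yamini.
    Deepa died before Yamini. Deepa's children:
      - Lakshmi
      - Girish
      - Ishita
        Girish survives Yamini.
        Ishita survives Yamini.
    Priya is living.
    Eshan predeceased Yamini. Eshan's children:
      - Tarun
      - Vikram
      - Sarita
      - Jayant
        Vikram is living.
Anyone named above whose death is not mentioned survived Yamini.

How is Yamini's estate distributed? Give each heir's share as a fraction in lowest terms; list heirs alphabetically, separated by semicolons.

Bhavna 1/12; Girish 1/12; Ishita 1/12; Jayant 1/12; Lakshmi 1/12; Priya 1/4; Sarita 1/12; Tarun 1/12; Usha 1/12; Vikram 1/12

There is no surviving spouse, so the entire estate passes to Yamini's descendants per capita at each generation.
At generation 1 (Rajiv, Deepa, Priya, Eshan) there are 4 shares of (1)/4 = 1/4 each.
Living: Priya — each takes 1/4.
Deceased: Rajiv, Deepa, and Eshan. Their combined 3/4 is pooled and carried to generation 2.
At generation 2 (Usha, Bhavna, Lakshmi, Girish, Ishita, Tarun, Vikram, Sarita, Jayant) there are 9 shares of (3/4)/9 = 1/12 each.
Living: Usha, Bhavna, Lakshmi, Girish, Ishita, Tarun, Vikram, Sarita, and Jayant — each takes 1/12.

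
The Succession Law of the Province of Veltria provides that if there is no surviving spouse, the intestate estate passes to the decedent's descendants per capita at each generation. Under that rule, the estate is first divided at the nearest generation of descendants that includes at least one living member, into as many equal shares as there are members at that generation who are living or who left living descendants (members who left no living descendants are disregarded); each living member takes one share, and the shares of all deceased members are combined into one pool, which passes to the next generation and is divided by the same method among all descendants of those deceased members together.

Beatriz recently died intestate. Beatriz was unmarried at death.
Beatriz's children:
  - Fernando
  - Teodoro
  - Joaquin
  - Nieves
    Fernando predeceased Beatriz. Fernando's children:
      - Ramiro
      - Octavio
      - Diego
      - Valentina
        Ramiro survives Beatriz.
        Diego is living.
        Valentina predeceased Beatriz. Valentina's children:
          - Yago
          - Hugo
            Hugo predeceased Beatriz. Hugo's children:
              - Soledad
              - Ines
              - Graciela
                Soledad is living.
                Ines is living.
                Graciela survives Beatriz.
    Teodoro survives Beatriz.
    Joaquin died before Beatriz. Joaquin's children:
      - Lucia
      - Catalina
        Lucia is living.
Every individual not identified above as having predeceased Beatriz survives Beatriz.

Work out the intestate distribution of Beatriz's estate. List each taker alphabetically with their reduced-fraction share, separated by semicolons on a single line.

Catalina 1/12; Diego 1/12; Graciela 1/72; Ines 1/72; Lucia 1/12; Nieves 1/4; Octavio 1/12; Ramiro 1/12; Soledad 1/72; Teodoro 1/4; Yago 1/24

There is no surviving spouse, so the entire estate passes to Beatriz's descendants per capita at each generation.
At generation 1 (Fernando, Teodoro, Joaquin, Nieves) there are 4 shares of (1)/4 = 1/4 each.
Living: Teodoro and Nieves — each takes 1/4.
Deceased: Fernando and Joaquin. Their combined 1/2 is pooled and carried to generation 2.
At generation 2 (Ramiro, Octavio, Diego, Valentina, Lucia, Catalina) there are 6 shares of (1/2)/6 = 1/12 each.
Living: Ramiro, Octavio, Diego, Lucia, and Catalina — each takes 1/12.
Deceased: Valentina. That 1/12 share is carried to generation 3.
At generation 3 (Yago, Hugo) there are 2 shares of (1/12)/2 = 1/24 each.
Living: Yago — each takes 1/24.
Deceased: Hugo. That 1/24 share is carried to generation 4.
At generation 4 (Soledad, Ines, Graciela) there are 3 shares of (1/24)/3 = 1/72 each.
Living: Soledad, Ines, and Graciela — each takes 1/72.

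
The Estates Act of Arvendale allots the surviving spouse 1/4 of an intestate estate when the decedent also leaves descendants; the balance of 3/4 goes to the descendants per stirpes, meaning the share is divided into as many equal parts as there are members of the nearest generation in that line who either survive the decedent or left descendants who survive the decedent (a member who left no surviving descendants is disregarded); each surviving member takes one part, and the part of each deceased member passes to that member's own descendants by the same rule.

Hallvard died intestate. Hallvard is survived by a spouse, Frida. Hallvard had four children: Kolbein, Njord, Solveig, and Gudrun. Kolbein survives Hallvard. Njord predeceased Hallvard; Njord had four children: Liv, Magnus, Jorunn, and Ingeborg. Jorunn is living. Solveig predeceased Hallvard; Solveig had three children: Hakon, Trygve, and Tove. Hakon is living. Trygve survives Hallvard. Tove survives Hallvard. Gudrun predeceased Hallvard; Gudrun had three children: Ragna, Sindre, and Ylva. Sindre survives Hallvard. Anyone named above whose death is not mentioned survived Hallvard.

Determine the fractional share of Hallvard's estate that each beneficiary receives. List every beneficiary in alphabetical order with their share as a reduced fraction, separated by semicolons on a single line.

Frida, as surviving spouse, takes 1/4.
The remaining 3/4 passes to Hallvard's descendants per stirpes.
The 3/4 is divided into 4 equal shares of 3/16 among Kolbein, Njord, Solveig, Gudrun.
Kolbein is living and takes 3/16.
Njord predeceased; the 3/16 allotted to Njord's branch passes to Njord's issue by representation.
The 3/16 is divided into 4 equal shares of 3/64 among Liv, Magnus, Jorunn, Ingeborg.
Liv is living and takes 3/64.
Magnus is living and takes 3/64.
Jorunn is living and takes 3/64.
Ingeborg is living and takes 3/64.
Solveig predeceased; the 3/16 allotted to Solveig's branch passes to Solveig's issue by representation.
The 3/16 is divided into 3 equal shares of 1/16 among Hakon, Trygve, Tove.
Hakon is living and takes 1/16.
Trygve is living and takes 1/16.
Tove is living and takes 1/16.
Gudrun predeceased; the 3/16 allotted to Gudrun's branch passes to Gudrun's issue by representation.
The 3/16 is divided into 3 equal shares of 1/16 among Ragna, Sindre, Ylva.
Ragna is living and takes 1/16.
Sindre is living and takes 1/16.
Ylva is living and takes 1/16.

Frida 1/4; Hakon 1/16; Ingeborg 3/64; Jorunn 3/64; Kolbein 3/16; Liv 3/64; Magnus 3/64; Ragna 1/16; Sindre 1/16; Tove 1/16; Trygve 1/16; Ylva 1/16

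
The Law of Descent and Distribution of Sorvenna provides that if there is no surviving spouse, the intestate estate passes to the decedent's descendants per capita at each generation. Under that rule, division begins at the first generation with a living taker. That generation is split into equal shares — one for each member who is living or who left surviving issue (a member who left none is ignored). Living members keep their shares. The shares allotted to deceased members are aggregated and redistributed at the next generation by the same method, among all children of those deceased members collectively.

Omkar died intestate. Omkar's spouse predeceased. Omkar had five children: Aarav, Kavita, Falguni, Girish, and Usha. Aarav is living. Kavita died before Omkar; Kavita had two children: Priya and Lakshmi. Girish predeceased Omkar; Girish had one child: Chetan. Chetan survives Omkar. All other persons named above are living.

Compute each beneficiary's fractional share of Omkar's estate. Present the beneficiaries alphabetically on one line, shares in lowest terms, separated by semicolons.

Aarav 1/5; Chetan 2/15; Falguni 1/5; Lakshmi 2/15; Priya 2/15; Usha 1/5

There is no surviving spouse, so the entire estate passes to Omkar's descendants per capita at each generation.
At generation 1 (Aarav, Kavita, Falguni, Girish, Usha) there are 5 shares of (1)/5 = 1/5 each.
Living: Aarav, Falguni, and Usha — each takes 1/5.
Deceased: Kavita and Girish. Their combined 2/5 is pooled and carried to generation 2.
At generation 2 (Priya, Lakshmi, Chetan) there are 3 shares of (2/5)/3 = 2/15 each.
Living: Priya, Lakshmi, and Chetan — each takes 2/15.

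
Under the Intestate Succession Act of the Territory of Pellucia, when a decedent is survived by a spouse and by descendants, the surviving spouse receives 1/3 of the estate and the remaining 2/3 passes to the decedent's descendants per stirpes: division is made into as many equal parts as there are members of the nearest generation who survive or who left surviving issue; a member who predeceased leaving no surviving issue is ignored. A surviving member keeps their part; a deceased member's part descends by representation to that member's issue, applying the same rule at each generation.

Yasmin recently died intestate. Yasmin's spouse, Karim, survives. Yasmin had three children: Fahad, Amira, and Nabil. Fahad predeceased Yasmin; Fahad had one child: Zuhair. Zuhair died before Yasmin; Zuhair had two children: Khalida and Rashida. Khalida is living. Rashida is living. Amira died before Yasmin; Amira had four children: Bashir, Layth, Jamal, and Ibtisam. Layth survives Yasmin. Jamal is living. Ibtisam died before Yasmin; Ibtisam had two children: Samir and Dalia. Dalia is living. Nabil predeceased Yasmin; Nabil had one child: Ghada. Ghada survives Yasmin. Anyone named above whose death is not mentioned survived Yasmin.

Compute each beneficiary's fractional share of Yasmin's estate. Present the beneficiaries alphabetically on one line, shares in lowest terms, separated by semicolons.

Karim, as surviving spouse, takes 1/3.
The remaining 2/3 passes to Yasmin's descendants per stirpes.
The 2/3 is divided into 3 equal shares of 2/9 among Fahad, Amira, Nabil.
Fahad predeceased; the 2/9 allotted to Fahad's branch passes to Fahad's issue by representation.
Zuhair's line is the sole branch at this level, so the full 2/9 passes to Zuhair's issue by representation.
The 2/9 is divided into 2 equal shares of 1/9 among Khalida, Rashida.
Khalida is living and takes 1/9.
Rashida is living and takes 1/9.
Amira predeceased; the 2/9 allotted to Amira's branch passes to Amira's issue by representation.
The 2/9 is divided into 4 equal shares of 1/18 among Bashir, Layth, Jamal, Ibtisam.
Bashir is living and takes 1/18.
Layth is living and takes 1/18.
Jamal is living and takes 1/18.
Ibtisam predeceased; the 1/18 allotted to Ibtisam's branch passes to Ibtisam's issue by representation.
The 1/18 is divided into 2 equal shares of 1/36 among Samir, Dalia.
Samir is living and takes 1/36.
Dalia is living and takes 1/36.
Nabil predeceased; the 2/9 allotted to Nabil's branch passes to Nabil's issue by representation.
Ghada is the sole taker at this level and receives the full 2/9.

Bashir 1/18; Dalia 1/36; Ghada 2/9; Jamal 1/18; Karim 1/3; Khalida 1/9; Layth 1/18; Rashida 1/9; Samir 1/36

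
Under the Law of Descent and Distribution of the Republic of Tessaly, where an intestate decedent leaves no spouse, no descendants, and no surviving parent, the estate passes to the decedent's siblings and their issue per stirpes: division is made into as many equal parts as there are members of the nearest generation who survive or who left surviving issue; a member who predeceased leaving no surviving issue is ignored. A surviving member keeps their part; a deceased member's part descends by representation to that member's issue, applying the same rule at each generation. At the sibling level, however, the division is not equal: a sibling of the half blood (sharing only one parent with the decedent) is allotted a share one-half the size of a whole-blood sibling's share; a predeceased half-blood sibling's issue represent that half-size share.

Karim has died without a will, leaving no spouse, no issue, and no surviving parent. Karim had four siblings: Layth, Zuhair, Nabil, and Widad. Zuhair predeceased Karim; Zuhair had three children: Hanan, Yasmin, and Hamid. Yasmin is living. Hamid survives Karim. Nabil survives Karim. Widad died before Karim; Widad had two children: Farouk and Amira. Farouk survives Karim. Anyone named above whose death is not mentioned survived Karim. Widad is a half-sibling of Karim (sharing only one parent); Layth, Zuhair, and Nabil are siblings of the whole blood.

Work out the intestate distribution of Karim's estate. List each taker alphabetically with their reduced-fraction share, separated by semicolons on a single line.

Amira 1/14; Farouk 1/14; Hamid 2/21; Hanan 2/21; Layth 2/7; Nabil 2/7; Yasmin 2/21

No spouse, descendants, or parent survives, so the estate passes to Karim's siblings per stirpes.
Half-blood siblings count for one-half the weight of whole-blood siblings at the initial division.
Dividing 1 in proportion to weights (total weight 7/2): Layth (weight 1) → 2/7; Zuhair (weight 1) → 2/7; Nabil (weight 1) → 2/7; Widad (weight 1/2) → 1/7.
Layth is living and takes 2/7.
Zuhair predeceased; the 2/7 allotted to Zuhair's branch passes to Zuhair's issue by representation.
The 2/7 is divided into 3 equal shares of 2/21 among Hanan, Yasmin, Hamid.
Hanan is living and takes 2/21.
Yasmin is living and takes 2/21.
Hamid is living and takes 2/21.
Nabil is living and takes 2/7.
Widad predeceased; the 1/7 allotted to Widad's branch passes to Widad's issue by representation.
The 1/7 is divided into 2 equal shares of 1/14 among Farouk, Amira.
Farouk is living and takes 1/14.
Amira is living and takes 1/14.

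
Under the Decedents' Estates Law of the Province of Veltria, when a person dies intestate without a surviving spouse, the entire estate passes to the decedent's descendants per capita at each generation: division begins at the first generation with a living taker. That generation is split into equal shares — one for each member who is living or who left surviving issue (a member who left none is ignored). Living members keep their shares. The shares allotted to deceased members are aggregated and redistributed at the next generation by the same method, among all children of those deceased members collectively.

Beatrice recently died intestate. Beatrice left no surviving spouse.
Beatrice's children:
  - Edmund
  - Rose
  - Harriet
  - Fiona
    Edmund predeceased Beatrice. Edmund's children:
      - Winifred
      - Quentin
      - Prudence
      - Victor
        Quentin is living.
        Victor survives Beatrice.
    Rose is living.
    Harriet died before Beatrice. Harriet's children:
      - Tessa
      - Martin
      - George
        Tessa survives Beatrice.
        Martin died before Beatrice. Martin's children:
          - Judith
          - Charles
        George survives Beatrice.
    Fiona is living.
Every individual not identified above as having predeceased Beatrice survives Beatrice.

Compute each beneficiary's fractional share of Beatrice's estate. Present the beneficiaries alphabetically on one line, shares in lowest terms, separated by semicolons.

There is no surviving spouse, so the entire estate passes to Beatrice's descendants per capita at each generation.
At generation 1 (Edmund, Rose, Harriet, Fiona) there are 4 shares of (1)/4 = 1/4 each.
Living: Rose and Fiona — each takes 1/4.
Deceased: Edmund and Harriet. Their combined 1/2 is pooled and carried to generation 2.
At generation 2 (Winifred, Quentin, Prudence, Victor, Tessa, Martin, George) there are 7 shares of (1/2)/7 = 1/14 each.
Living: Winifred, Quentin, Prudence, Victor, Tessa, and George — each takes 1/14.
Deceased: Martin. That 1/14 share is carried to generation 3.
At generation 3 (Judith, Charles) there are 2 shares of (1/14)/2 = 1/28 each.
Living: Judith and Charles — each takes 1/28.

Charles 1/28; Fiona 1/4; George 1/14; Judith 1/28; Prudence 1/14; Quentin 1/14; Rose 1/4; Tessa 1/14; Victor 1/14; Winifred 1/14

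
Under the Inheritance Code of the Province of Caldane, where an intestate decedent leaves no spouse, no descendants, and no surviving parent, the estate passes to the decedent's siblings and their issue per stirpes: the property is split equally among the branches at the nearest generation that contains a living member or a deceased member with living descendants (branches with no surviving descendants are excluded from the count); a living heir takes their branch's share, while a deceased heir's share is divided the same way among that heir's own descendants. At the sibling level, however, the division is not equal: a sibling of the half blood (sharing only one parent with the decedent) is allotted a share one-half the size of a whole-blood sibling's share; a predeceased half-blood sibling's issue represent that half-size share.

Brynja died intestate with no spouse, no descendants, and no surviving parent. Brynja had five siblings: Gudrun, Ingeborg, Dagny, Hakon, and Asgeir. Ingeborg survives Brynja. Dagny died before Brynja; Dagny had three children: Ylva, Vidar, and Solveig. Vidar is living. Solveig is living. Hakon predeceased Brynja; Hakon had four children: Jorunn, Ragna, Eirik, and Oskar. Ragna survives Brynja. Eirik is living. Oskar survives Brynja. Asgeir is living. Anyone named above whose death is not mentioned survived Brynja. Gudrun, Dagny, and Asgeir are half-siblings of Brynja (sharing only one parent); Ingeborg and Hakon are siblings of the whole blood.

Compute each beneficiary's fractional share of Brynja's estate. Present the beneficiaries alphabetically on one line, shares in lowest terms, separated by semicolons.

No spouse, descendants, or parent survives, so the estate passes to Brynja's siblings per stirpes.
Half-blood siblings count for one-half the weight of whole-blood siblings at the initial division.
Dividing 1 in proportion to weights (total weight 7/2): Gudrun (weight 1/2) → 1/7; Ingeborg (weight 1) → 2/7; Dagny (weight 1/2) → 1/7; Hakon (weight 1) → 2/7; Asgeir (weight 1/2) → 1/7.
Gudrun is living and takes 1/7.
Ingeborg is living and takes 2/7.
Dagny predeceased; the 1/7 allotted to Dagny's branch passes to Dagny's issue by representation.
The 1/7 is divided into 3 equal shares of 1/21 among Ylva, Vidar, Solveig.
Ylva is living and takes 1/21.
Vidar is living and takes 1/21.
Solveig is living and takes 1/21.
Hakon predeceased; the 2/7 allotted to Hakon's branch passes to Hakon's issue by representation.
The 2/7 is divided into 4 equal shares of 1/14 among Jorunn, Ragna, Eirik, Oskar.
Jorunn is living and takes 1/14.
Ragna is living and takes 1/14.
Eirik is living and takes 1/14.
Oskar is living and takes 1/14.
Asgeir is living and takes 1/7.

Asgeir 1/7; Eirik 1/14; Gudrun 1/7; Ingeborg 2/7; Jorunn 1/14; Oskar 1/14; Ragna 1/14; Solveig 1/21; Vidar 1/21; Ylva 1/21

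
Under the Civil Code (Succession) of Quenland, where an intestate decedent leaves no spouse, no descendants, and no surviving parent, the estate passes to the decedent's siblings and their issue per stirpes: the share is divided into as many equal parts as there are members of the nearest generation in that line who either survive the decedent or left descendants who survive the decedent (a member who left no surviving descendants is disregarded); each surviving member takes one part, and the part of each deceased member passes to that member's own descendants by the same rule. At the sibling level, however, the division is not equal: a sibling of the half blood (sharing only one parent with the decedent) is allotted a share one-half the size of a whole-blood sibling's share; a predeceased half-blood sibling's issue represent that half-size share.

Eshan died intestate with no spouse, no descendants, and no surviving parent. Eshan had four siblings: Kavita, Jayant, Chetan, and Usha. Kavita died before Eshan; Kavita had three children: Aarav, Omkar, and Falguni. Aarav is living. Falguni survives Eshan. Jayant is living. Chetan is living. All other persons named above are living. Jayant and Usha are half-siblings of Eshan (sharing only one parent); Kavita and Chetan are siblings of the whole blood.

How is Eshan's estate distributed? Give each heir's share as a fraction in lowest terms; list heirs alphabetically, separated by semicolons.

No spouse, descendants, or parent survives, so the estate passes to Eshan's siblings per stirpes.
Half-blood siblings count for one-half the weight of whole-blood siblings at the initial division.
Dividing 1 in proportion to weights (total weight 3): Kavita (weight 1) → 1/3; Jayant (weight 1/2) → 1/6; Chetan (weight 1) → 1/3; Usha (weight 1/2) → 1/6.
Kavita predeceased; the 1/3 allotted to Kavita's branch passes to Kavita's issue by representation.
The 1/3 is divided into 3 equal shares of 1/9 among Aarav, Omkar, Falguni.
Aarav is living and takes 1/9.
Omkar is living and takes 1/9.
Falguni is living and takes 1/9.
Jayant is living and takes 1/6.
Chetan is living and takes 1/3.
Usha is living and takes 1/6.

Aarav 1/9; Chetan 1/3; Falguni 1/9; Jayant 1/6; Omkar 1/9; Usha 1/6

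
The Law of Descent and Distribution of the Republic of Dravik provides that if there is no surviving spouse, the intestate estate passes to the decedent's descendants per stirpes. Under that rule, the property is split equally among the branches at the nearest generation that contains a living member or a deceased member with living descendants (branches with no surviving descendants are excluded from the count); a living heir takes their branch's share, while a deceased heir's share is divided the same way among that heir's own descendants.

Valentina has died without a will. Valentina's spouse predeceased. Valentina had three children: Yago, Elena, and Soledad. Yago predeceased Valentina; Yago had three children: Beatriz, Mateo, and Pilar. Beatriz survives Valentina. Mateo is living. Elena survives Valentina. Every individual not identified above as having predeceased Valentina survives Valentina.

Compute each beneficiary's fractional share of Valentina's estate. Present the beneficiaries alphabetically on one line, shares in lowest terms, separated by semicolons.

There is no surviving spouse, so the entire estate passes to Valentina's descendants per stirpes.
The estate is divided into 3 equal shares of 1/3 among Yago, Elena, Soledad.
Yago predeceased; the 1/3 allotted to Yago's branch passes to Yago's issue by representation.
The 1/3 is divided into 3 equal shares of 1/9 among Beatriz, Mateo, Pilar.
Beatriz is living and takes 1/9.
Mateo is living and takes 1/9.
Pilar is living and takes 1/9.
Elena is living and takes 1/3.
Soledad is living and takes 1/3.

Beatriz 1/9; Elena 1/3; Mateo 1/9; Pilar 1/9; Soledad 1/3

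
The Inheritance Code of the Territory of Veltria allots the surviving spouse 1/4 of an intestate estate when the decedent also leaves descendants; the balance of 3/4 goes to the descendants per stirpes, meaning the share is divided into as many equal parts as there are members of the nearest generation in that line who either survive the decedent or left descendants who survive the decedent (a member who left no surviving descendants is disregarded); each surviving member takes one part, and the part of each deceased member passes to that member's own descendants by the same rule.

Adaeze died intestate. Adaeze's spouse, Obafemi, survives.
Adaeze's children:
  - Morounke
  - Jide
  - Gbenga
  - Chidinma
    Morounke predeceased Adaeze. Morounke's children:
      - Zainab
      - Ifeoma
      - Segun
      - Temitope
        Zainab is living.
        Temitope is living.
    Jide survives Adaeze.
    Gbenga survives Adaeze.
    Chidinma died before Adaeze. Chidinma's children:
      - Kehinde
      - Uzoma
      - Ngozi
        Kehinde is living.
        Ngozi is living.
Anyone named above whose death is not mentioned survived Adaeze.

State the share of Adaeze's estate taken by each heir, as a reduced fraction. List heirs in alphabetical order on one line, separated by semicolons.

Gbenga 3/16; Ifeoma 3/64; Jide 3/16; Kehinde 1/16; Ngozi 1/16; Obafemi 1/4; Segun 3/64; Temitope 3/64; Uzoma 1/16; Zainab 3/64

Obafemi, as surviving spouse, takes 1/4.
The remaining 3/4 passes to Adaeze's descendants per stirpes.
The 3/4 is divided into 4 equal shares of 3/16 among Morounke, Jide, Gbenga, Chidinma.
Morounke predeceased; the 3/16 allotted to Morounke's branch passes to Morounke's issue by representation.
The 3/16 is divided into 4 equal shares of 3/64 among Zainab, Ifeoma, Segun, Temitope.
Zainab is living and takes 3/64.
Ifeoma is living and takes 3/64.
Segun is living and takes 3/64.
Temitope is living and takes 3/64.
Jide is living and takes 3/16.
Gbenga is living and takes 3/16.
Chidinma predeceased; the 3/16 allotted to Chidinma's branch passes to Chidinma's issue by representation.
The 3/16 is divided into 3 equal shares of 1/16 among Kehinde, Uzoma, Ngozi.
Kehinde is living and takes 1/16.
Uzoma is living and takes 1/16.
Ngozi is living and takes 1/16.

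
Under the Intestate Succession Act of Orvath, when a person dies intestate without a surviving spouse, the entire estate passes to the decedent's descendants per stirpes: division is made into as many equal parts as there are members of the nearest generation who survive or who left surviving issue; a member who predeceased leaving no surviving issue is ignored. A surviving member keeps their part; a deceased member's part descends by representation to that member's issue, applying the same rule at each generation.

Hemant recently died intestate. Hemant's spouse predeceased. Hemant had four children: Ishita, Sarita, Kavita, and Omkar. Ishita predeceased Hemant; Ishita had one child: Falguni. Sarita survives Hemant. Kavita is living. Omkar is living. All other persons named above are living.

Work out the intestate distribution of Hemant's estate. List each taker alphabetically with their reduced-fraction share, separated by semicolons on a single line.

Falguni 1/4; Kavita 1/4; Omkar 1/4; Sarita 1/4

There is no surviving spouse, so the entire estate passes to Hemant's descendants per stirpes.
The estate is divided into 4 equal shares of 1/4 among Ishita, Sarita, Kavita, Omkar.
Ishita predeceased; the 1/4 allotted to Ishita's branch passes to Ishita's issue by representation.
Falguni is the sole taker at this level and receives the full 1/4.
Sarita is living and takes 1/4.
Kavita is living and takes 1/4.
Omkar is living and takes 1/4.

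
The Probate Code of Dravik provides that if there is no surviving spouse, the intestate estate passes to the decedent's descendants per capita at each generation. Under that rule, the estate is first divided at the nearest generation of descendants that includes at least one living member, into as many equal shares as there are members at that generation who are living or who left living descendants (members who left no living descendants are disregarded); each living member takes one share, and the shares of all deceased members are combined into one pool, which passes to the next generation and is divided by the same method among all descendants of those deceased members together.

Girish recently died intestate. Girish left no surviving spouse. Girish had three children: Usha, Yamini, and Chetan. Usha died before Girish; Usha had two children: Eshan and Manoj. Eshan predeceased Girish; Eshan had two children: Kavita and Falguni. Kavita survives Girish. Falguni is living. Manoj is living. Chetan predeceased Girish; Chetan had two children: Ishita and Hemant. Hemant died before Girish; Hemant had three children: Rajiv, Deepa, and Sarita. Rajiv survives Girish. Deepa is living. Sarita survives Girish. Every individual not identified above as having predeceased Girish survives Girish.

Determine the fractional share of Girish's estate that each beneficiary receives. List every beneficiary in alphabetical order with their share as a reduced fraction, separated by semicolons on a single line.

Deepa 1/15; Falguni 1/15; Ishita 1/6; Kavita 1/15; Manoj 1/6; Rajiv 1/15; Sarita 1/15; Yamini 1/3

There is no surviving spouse, so the entire estate passes to Girish's descendants per capita at each generation.
At generation 1 (Usha, Yamini, Chetan) there are 3 shares of (1)/3 = 1/3 each.
Living: Yamini — each takes 1/3.
Deceased: Usha and Chetan. Their combined 2/3 is pooled and carried to generation 2.
At generation 2 (Eshan, Manoj, Ishita, Hemant) there are 4 shares of (2/3)/4 = 1/6 each.
Living: Manoj and Ishita — each takes 1/6.
Deceased: Eshan and Hemant. Their combined 1/3 is pooled and carried to generation 3.
At generation 3 (Kavita, Falguni, Rajiv, Deepa, Sarita) there are 5 shares of (1/3)/5 = 1/15 each.
Living: Kavita, Falguni, Rajiv, Deepa, and Sarita — each takes 1/15.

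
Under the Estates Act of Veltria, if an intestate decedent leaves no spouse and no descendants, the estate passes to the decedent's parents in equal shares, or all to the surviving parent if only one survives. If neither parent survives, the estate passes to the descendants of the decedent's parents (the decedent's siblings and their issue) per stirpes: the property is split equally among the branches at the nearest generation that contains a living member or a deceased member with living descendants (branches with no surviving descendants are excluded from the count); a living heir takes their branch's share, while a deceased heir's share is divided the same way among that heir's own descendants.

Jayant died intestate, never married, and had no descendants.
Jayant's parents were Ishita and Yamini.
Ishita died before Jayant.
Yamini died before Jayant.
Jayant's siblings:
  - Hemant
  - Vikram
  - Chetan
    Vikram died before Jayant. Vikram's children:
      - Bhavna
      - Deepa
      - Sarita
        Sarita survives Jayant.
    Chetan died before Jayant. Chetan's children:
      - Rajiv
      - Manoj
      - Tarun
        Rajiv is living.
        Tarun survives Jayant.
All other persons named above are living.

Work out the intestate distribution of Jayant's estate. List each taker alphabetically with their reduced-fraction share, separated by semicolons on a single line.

Bhavna 1/9; Deepa 1/9; Hemant 1/3; Manoj 1/9; Rajiv 1/9; Sarita 1/9; Tarun 1/9

Neither parent survives and there are no descendants, so the estate passes to Jayant's siblings and their issue per stirpes.
The estate is divided into 3 equal shares of 1/3 among Hemant, Vikram, Chetan.
Hemant is living and takes 1/3.
Vikram predeceased; the 1/3 allotted to Vikram's branch passes to Vikram's issue by representation.
The 1/3 is divided into 3 equal shares of 1/9 among Bhavna, Deepa, Sarita.
Bhavna is living and takes 1/9.
Deepa is living and takes 1/9.
Sarita is living and takes 1/9.
Chetan predeceased; the 1/3 allotted to Chetan's branch passes to Chetan's issue by representation.
The 1/3 is divided into 3 equal shares of 1/9 among Rajiv, Manoj, Tarun.
Rajiv is living and takes 1/9.
Manoj is living and takes 1/9.
Tarun is living and takes 1/9.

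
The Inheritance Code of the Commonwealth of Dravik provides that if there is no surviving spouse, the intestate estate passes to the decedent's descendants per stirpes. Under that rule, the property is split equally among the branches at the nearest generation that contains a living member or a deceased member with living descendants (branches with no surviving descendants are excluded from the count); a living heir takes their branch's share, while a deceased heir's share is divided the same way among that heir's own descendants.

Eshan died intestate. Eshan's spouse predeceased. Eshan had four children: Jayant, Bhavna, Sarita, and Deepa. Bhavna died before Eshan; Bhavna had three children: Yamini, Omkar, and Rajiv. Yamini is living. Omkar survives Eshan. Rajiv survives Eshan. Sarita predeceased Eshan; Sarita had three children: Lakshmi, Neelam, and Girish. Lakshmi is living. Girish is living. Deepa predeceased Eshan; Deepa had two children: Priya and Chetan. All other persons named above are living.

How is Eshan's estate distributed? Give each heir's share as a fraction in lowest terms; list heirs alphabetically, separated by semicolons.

There is no surviving spouse, so the entire estate passes to Eshan's descendants per stirpes.
The estate is divided into 4 equal shares of 1/4 among Jayant, Bhavna, Sarita, Deepa.
Jayant is living and takes 1/4.
Bhavna predeceased; the 1/4 allotted to Bhavna's branch passes to Bhavna's issue by representation.
The 1/4 is divided into 3 equal shares of 1/12 among Yamini, Omkar, Rajiv.
Yamini is living and takes 1/12.
Omkar is living and takes 1/12.
Rajiv is living and takes 1/12.
Sarita predeceased; the 1/4 allotted to Sarita's branch passes to Sarita's issue by representation.
The 1/4 is divided into 3 equal shares of 1/12 among Lakshmi, Neelam, Girish.
Lakshmi is living and takes 1/12.
Neelam is living and takes 1/12.
Girish is living and takes 1/12.
Deepa predeceased; the 1/4 allotted to Deepa's branch passes to Deepa's issue by representation.
The 1/4 is divided into 2 equal shares of 1/8 among Priya, Chetan.
Priya is living and takes 1/8.
Chetan is living and takes 1/8.

Chetan 1/8; Girish 1/12; Jayant 1/4; Lakshmi 1/12; Neelam 1/12; Omkar 1/12; Priya 1/8; Rajiv 1/12; Yamini 1/12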